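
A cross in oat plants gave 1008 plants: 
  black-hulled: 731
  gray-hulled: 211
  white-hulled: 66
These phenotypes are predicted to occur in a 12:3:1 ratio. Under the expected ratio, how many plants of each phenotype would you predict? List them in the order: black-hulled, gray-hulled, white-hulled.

756, 189, 63

The 12:3:1 ratio has 16 parts, so with N = 1008 the expected counts are:
  black-hulled: 1008 × 12/16 = 756
  gray-hulled: 1008 × 3/16 = 189
  white-hulled: 1008 × 1/16 = 63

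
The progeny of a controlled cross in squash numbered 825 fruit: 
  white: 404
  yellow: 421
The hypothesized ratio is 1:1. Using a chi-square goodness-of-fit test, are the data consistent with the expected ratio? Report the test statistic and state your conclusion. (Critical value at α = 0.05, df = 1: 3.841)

0.350; consistent

Total ratio parts = 2. Expected numbers out of 825:
  white: 825 × 1/2 = 412.5
  yellow: 825 × 1/2 = 412.5
χ² = Σ (O − E)² / E
  white: (404 − 412.5)² / 412.5 = 0.1752
  yellow: (421 − 412.5)² / 412.5 = 0.1752
χ² = 0.1752 + 0.1752 = 0.3504 ≈ 0.350
Degrees of freedom = 2 − 1 = 1; critical value at α = 0.05 is 3.841.
Since 0.350 < 3.841, we fail to reject the null hypothesis — the data are consistent with the 1:1 ratio.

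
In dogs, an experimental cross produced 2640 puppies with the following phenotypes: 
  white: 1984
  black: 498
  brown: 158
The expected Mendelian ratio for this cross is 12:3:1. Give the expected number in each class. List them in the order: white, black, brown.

1980, 495, 165

Expected counts for N = 2640 under a 12:3:1 ratio (total parts = 16):
  white: 2640 × 12/16 = 1980
  black: 2640 × 3/16 = 495
  brown: 2640 × 1/16 = 165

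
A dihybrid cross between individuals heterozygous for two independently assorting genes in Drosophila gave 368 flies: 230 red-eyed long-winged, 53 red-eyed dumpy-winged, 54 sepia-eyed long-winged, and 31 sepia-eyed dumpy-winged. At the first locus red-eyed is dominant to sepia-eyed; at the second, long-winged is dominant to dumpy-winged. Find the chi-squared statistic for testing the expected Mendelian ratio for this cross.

A dihybrid F₂ with independent assortment and complete dominance at both loci gives a 9:3:3:1 phenotypic ratio.
Under the 9:3:3:1 hypothesis (Σ ratio = 16, N = 368):
  red-eyed long-winged: 368 × 9/16 = 207
  red-eyed dumpy-winged: 368 × 3/16 = 69
  sepia-eyed long-winged: 368 × 3/16 = 69
  sepia-eyed dumpy-winged: 368 × 1/16 = 23
χ² = Σ (O − E)² / E
  red-eyed long-winged: (230 − 207)² / 207 = 2.5556
  red-eyed dumpy-winged: (53 − 69)² / 69 = 3.7101
  sepia-eyed long-winged: (54 − 69)² / 69 = 3.2609
  sepia-eyed dumpy-winged: (31 − 23)² / 23 = 2.7826
χ² = 2.5556 + 3.7101 + 3.2609 + 2.7826 = 12.3092 ≈ 12.309

12.309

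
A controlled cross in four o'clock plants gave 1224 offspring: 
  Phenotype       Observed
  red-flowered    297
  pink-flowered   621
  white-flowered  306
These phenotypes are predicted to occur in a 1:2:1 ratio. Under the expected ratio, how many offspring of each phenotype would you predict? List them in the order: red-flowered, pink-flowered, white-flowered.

306, 612, 306

The 1:2:1 ratio has 4 parts, so with N = 1224 the expected counts are:
  red-flowered: 1224 × 1/4 = 306
  pink-flowered: 1224 × 2/4 = 612
  white-flowered: 1224 × 1/4 = 306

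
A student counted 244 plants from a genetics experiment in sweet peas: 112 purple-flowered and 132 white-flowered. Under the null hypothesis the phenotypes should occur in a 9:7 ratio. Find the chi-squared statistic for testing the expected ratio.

10.618

Total ratio parts = 16. Expected numbers out of 244:
  purple-flowered: 244 × 9/16 = 137.25
  white-flowered: 244 × 7/16 = 106.75
χ² = Σ (O − E)² / E
  purple-flowered: (112 − 137.25)² / 137.25 = 4.6453
  white-flowered: (132 − 106.75)² / 106.75 = 5.9725
χ² = 4.6453 + 5.9725 = 10.6178 ≈ 10.618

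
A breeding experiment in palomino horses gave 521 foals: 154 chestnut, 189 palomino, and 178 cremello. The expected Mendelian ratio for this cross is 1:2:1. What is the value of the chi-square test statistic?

41.461

Total ratio parts = 4. Expected numbers out of 521:
  chestnut: 521 × 1/4 = 130.25
  palomino: 521 × 2/4 = 260.5
  cremello: 521 × 1/4 = 130.25
χ² = Σ (O − E)² / E
  chestnut: (154 − 130.25)² / 130.25 = 4.3306
  palomino: (189 − 260.5)² / 260.5 = 19.6248
  cremello: (178 − 130.25)² / 130.25 = 17.5053
χ² = 4.3306 + 19.6248 + 17.5053 = 41.4607 ≈ 41.461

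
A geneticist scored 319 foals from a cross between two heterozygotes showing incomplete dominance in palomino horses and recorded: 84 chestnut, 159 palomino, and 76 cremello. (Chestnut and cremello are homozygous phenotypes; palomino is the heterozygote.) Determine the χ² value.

0.404

With incomplete dominance, a heterozygote × heterozygote cross gives a 1:2:1 phenotypic ratio.
Under the 1:2:1 hypothesis (Σ ratio = 4, N = 319):
  chestnut: 319 × 1/4 = 79.75
  palomino: 319 × 2/4 = 159.5
  cremello: 319 × 1/4 = 79.75
χ² = Σ (O − E)² / E
  chestnut: (84 − 79.75)² / 79.75 = 0.2265
  palomino: (159 − 159.5)² / 159.5 = 0.0016
  cremello: (76 − 79.75)² / 79.75 = 0.1763
χ² = 0.2265 + 0.0016 + 0.1763 = 0.4044 ≈ 0.404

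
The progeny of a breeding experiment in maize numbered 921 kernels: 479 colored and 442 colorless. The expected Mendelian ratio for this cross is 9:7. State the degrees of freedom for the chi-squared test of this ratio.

A goodness-of-fit test with 2 phenotype classes has df = 2 − 1 = 1.

1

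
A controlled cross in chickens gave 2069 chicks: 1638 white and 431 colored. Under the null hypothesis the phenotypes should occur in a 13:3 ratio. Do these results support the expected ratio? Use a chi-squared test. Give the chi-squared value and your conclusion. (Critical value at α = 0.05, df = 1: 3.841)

Expected counts for N = 2069 under a 13:3 ratio (total parts = 16):
  white: 2069 × 13/16 = 1681.0625
  colored: 2069 × 3/16 = 387.9375
χ² = Σ (O − E)² / E
  white: (1638 − 1681.0625)² / 1681.0625 = 1.1031
  colored: (431 − 387.9375)² / 387.9375 = 4.7801
χ² = 1.1031 + 4.7801 = 5.8832 ≈ 5.883
Degrees of freedom = 2 − 1 = 1; critical value at α = 0.05 is 3.841.
Since 5.883 > 3.841, we reject the null hypothesis — the data do not fit the 13:3 ratio.

5.883; not consistent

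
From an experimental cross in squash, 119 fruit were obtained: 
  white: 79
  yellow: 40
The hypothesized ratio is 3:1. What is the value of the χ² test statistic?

4.709

The 3:1 ratio has 4 parts, so with N = 119 the expected counts are:
  white: 119 × 3/4 = 89.25
  yellow: 119 × 1/4 = 29.75
χ² = Σ (O − E)² / E
  white: (79 − 89.25)² / 89.25 = 1.1772
  yellow: (40 − 29.75)² / 29.75 = 3.5315
χ² = 1.1772 + 3.5315 = 4.7087 ≈ 4.709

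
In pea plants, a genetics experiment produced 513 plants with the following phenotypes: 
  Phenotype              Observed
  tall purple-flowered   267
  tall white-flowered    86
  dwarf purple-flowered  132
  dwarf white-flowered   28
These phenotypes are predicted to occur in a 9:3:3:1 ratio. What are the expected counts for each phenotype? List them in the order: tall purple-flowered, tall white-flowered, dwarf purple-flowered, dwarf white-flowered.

Under the 9:3:3:1 hypothesis (Σ ratio = 16, N = 513):
  tall purple-flowered: 513 × 9/16 = 288.5625
  tall white-flowered: 513 × 3/16 = 96.1875
  dwarf purple-flowered: 513 × 3/16 = 96.1875
  dwarf white-flowered: 513 × 1/16 = 32.0625

288.5625, 96.1875, 96.1875, 32.0625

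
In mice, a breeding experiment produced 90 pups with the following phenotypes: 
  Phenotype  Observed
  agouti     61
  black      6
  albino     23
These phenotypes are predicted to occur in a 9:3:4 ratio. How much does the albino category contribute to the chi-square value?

0.011

The 9:3:4 ratio has 16 parts, so with N = 90 the expected counts are:
  agouti: 90 × 9/16 = 50.625
  black: 90 × 3/16 = 16.875
  albino: 90 × 4/16 = 22.5
Contribution of albino: (23 − 22.5)² / 22.5 = 0.0111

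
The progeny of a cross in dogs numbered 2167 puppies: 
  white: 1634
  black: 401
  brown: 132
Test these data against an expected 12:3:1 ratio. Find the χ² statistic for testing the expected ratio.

0.204

Under the 12:3:1 hypothesis (Σ ratio = 16, N = 2167):
  white: 2167 × 12/16 = 1625.25
  black: 2167 × 3/16 = 406.3125
  brown: 2167 × 1/16 = 135.4375
χ² = Σ (O − E)² / E
  white: (1634 − 1625.25)² / 1625.25 = 0.0471
  black: (401 − 406.3125)² / 406.3125 = 0.0695
  brown: (132 − 135.4375)² / 135.4375 = 0.0872
χ² = 0.0471 + 0.0695 + 0.0872 = 0.2038 ≈ 0.204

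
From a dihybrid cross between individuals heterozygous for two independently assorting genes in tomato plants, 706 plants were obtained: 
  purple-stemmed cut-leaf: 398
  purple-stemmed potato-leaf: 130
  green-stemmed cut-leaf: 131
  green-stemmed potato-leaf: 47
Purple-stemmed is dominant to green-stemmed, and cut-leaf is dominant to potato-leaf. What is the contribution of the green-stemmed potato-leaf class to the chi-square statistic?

0.187

A dihybrid F₂ with independent assortment and complete dominance at both loci gives a 9:3:3:1 phenotypic ratio.
The 9:3:3:1 ratio has 16 parts, so with N = 706 the expected counts are:
  purple-stemmed cut-leaf: 706 × 9/16 = 397.125
  purple-stemmed potato-leaf: 706 × 3/16 = 132.375
  green-stemmed cut-leaf: 706 × 3/16 = 132.375
  green-stemmed potato-leaf: 706 × 1/16 = 44.125
Contribution of green-stemmed potato-leaf: (47 − 44.125)² / 44.125 = 0.1873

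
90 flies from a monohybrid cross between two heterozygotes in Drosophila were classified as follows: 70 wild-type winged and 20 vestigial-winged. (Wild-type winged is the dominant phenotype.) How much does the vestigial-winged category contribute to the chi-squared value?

0.278

For a monohybrid cross between heterozygotes with complete dominance, the expected phenotypic ratio is 3:1.
Expected counts for N = 90 under a 3:1 ratio (total parts = 4):
  wild-type winged: 90 × 3/4 = 67.5
  vestigial-winged: 90 × 1/4 = 22.5
Contribution of vestigial-winged: (20 − 22.5)² / 22.5 = 0.2778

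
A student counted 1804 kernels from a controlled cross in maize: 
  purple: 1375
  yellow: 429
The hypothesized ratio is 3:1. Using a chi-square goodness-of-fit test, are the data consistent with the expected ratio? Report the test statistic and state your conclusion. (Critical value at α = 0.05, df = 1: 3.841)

1.431; consistent

Expected counts for N = 1804 under a 3:1 ratio (total parts = 4):
  purple: 1804 × 3/4 = 1353
  yellow: 1804 × 1/4 = 451
χ² = Σ (O − E)² / E
  purple: (1375 − 1353)² / 1353 = 0.3577
  yellow: (429 − 451)² / 451 = 1.0732
χ² = 0.3577 + 1.0732 = 1.4309 ≈ 1.431
Degrees of freedom = 2 − 1 = 1; critical value at α = 0.05 is 3.841.
Since 1.431 < 3.841, we fail to reject the null hypothesis — the data are consistent with the 3:1 ratio.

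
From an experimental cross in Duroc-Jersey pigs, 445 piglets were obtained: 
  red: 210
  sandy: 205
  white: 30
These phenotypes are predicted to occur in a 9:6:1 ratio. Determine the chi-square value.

Total ratio parts = 16. Expected numbers out of 445:
  red: 445 × 9/16 = 250.3125
  sandy: 445 × 6/16 = 166.875
  white: 445 × 1/16 = 27.8125
χ² = Σ (O − E)² / E
  red: (210 − 250.3125)² / 250.3125 = 6.4923
  sandy: (205 − 166.875)² / 166.875 = 8.7102
  white: (30 − 27.8125)² / 27.8125 = 0.1721
χ² = 6.4923 + 8.7102 + 0.1721 = 15.3746 ≈ 15.375

15.375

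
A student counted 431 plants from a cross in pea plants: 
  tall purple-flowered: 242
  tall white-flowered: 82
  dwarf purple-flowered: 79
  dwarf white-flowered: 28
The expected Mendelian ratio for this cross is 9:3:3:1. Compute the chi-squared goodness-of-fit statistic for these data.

Under the 9:3:3:1 hypothesis (Σ ratio = 16, N = 431):
  tall purple-flowered: 431 × 9/16 = 242.4375
  tall white-flowered: 431 × 3/16 = 80.8125
  dwarf purple-flowered: 431 × 3/16 = 80.8125
  dwarf white-flowered: 431 × 1/16 = 26.9375
χ² = Σ (O − E)² / E
  tall purple-flowered: (242 − 242.4375)² / 242.4375 = 0.0008
  tall white-flowered: (82 − 80.8125)² / 80.8125 = 0.0174
  dwarf purple-flowered: (79 − 80.8125)² / 80.8125 = 0.0407
  dwarf white-flowered: (28 − 26.9375)² / 26.9375 = 0.0419
χ² = 0.0008 + 0.0174 + 0.0407 + 0.0419 = 0.1008 ≈ 0.101

0.101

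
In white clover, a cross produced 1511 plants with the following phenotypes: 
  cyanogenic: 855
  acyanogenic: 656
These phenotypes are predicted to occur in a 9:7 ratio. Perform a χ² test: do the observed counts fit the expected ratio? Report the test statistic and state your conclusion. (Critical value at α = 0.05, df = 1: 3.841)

0.069; consistent

Total ratio parts = 16. Expected numbers out of 1511:
  cyanogenic: 1511 × 9/16 = 849.9375
  acyanogenic: 1511 × 7/16 = 661.0625
χ² = Σ (O − E)² / E
  cyanogenic: (855 − 849.9375)² / 849.9375 = 0.0302
  acyanogenic: (656 − 661.0625)² / 661.0625 = 0.0388
χ² = 0.0302 + 0.0388 = 0.069
Degrees of freedom = 2 − 1 = 1; critical value at α = 0.05 is 3.841.
Since 0.069 < 3.841, we fail to reject the null hypothesis — the data are consistent with the 9:7 ratio.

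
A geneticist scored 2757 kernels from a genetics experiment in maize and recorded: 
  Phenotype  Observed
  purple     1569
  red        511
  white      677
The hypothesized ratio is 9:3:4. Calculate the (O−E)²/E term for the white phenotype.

0.218

Total ratio parts = 16. Expected numbers out of 2757:
  purple: 2757 × 9/16 = 1550.8125
  red: 2757 × 3/16 = 516.9375
  white: 2757 × 4/16 = 689.25
Contribution of white: (677 − 689.25)² / 689.25 = 0.2177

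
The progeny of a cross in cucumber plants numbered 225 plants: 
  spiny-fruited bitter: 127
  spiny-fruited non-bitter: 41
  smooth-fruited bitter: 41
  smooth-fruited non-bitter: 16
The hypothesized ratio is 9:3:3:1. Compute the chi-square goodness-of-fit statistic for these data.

0.335

Total ratio parts = 16. Expected numbers out of 225:
  spiny-fruited bitter: 225 × 9/16 = 126.5625
  spiny-fruited non-bitter: 225 × 3/16 = 42.1875
  smooth-fruited bitter: 225 × 3/16 = 42.1875
  smooth-fruited non-bitter: 225 × 1/16 = 14.0625
χ² = Σ (O − E)² / E
  spiny-fruited bitter: (127 − 126.5625)² / 126.5625 = 0.0015
  spiny-fruited non-bitter: (41 − 42.1875)² / 42.1875 = 0.0334
  smooth-fruited bitter: (41 − 42.1875)² / 42.1875 = 0.0334
  smooth-fruited non-bitter: (16 − 14.0625)² / 14.0625 = 0.2669
χ² = 0.0015 + 0.0334 + 0.0334 + 0.2669 = 0.3352 ≈ 0.335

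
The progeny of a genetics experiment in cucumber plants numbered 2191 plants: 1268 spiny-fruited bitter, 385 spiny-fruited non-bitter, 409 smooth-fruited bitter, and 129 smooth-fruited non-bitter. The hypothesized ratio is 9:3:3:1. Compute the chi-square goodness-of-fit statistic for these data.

3.116

Total ratio parts = 16. Expected numbers out of 2191:
  spiny-fruited bitter: 2191 × 9/16 = 1232.4375
  spiny-fruited non-bitter: 2191 × 3/16 = 410.8125
  smooth-fruited bitter: 2191 × 3/16 = 410.8125
  smooth-fruited non-bitter: 2191 × 1/16 = 136.9375
χ² = Σ (O − E)² / E
  spiny-fruited bitter: (1268 − 1232.4375)² / 1232.4375 = 1.0262
  spiny-fruited non-bitter: (385 − 410.8125)² / 410.8125 = 1.6219
  smooth-fruited bitter: (409 − 410.8125)² / 410.8125 = 0.0080
  smooth-fruited non-bitter: (129 − 136.9375)² / 136.9375 = 0.4601
χ² = 1.0262 + 1.6219 + 0.0080 + 0.4601 = 3.1162 ≈ 3.116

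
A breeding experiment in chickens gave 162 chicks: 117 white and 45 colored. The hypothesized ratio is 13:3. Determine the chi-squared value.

8.667

The 13:3 ratio has 16 parts, so with N = 162 the expected counts are:
  white: 162 × 13/16 = 131.625
  colored: 162 × 3/16 = 30.375
χ² = Σ (O − E)² / E
  white: (117 − 131.625)² / 131.625 = 1.6250
  colored: (45 − 30.375)² / 30.375 = 7.0417
χ² = 1.6250 + 7.0417 = 8.6667 ≈ 8.667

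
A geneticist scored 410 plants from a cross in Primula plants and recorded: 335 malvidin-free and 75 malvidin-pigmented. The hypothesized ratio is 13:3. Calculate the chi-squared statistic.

0.056

The 13:3 ratio has 16 parts, so with N = 410 the expected counts are:
  malvidin-free: 410 × 13/16 = 333.125
  malvidin-pigmented: 410 × 3/16 = 76.875
χ² = Σ (O − E)² / E
  malvidin-free: (335 − 333.125)² / 333.125 = 0.0106
  malvidin-pigmented: (75 − 76.875)² / 76.875 = 0.0457
χ² = 0.0106 + 0.0457 = 0.0563 ≈ 0.056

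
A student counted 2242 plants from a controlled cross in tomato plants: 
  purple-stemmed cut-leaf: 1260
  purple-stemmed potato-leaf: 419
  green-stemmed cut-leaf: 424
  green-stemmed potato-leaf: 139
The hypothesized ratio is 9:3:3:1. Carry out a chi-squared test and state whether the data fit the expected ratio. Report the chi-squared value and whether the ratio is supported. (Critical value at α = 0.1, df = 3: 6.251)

0.046; consistent

Under the 9:3:3:1 hypothesis (Σ ratio = 16, N = 2242):
  purple-stemmed cut-leaf: 2242 × 9/16 = 1261.125
  purple-stemmed potato-leaf: 2242 × 3/16 = 420.375
  green-stemmed cut-leaf: 2242 × 3/16 = 420.375
  green-stemmed potato-leaf: 2242 × 1/16 = 140.125
χ² = Σ (O − E)² / E
  purple-stemmed cut-leaf: (1260 − 1261.125)² / 1261.125 = 0.0010
  purple-stemmed potato-leaf: (419 − 420.375)² / 420.375 = 0.0045
  green-stemmed cut-leaf: (424 − 420.375)² / 420.375 = 0.0313
  green-stemmed potato-leaf: (139 − 140.125)² / 140.125 = 0.0090
χ² = 0.0010 + 0.0045 + 0.0313 + 0.0090 = 0.0458 ≈ 0.046
Degrees of freedom = 4 − 1 = 3; critical value at α = 0.1 is 6.251.
Since 0.046 < 6.251, we fail to reject the null hypothesis — the data are consistent with the 9:3:3:1 ratio.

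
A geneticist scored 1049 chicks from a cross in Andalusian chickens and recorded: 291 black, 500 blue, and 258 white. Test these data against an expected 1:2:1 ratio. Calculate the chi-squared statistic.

4.365

The 1:2:1 ratio has 4 parts, so with N = 1049 the expected counts are:
  black: 1049 × 1/4 = 262.25
  blue: 1049 × 2/4 = 524.5
  white: 1049 × 1/4 = 262.25
χ² = Σ (O − E)² / E
  black: (291 − 262.25)² / 262.25 = 3.1518
  blue: (500 − 524.5)² / 524.5 = 1.1444
  white: (258 − 262.25)² / 262.25 = 0.0689
χ² = 3.1518 + 1.1444 + 0.0689 = 4.3651 ≈ 4.365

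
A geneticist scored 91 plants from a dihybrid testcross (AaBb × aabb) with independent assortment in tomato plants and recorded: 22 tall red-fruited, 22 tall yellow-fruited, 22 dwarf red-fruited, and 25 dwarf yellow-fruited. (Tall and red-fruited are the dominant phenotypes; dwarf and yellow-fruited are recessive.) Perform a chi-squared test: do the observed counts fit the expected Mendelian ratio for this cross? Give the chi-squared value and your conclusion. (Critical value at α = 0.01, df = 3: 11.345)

0.297; consistent

A dihybrid testcross with independent assortment gives a 1:1:1:1 ratio.
Total ratio parts = 4. Expected numbers out of 91:
  tall red-fruited: 91 × 1/4 = 22.75
  tall yellow-fruited: 91 × 1/4 = 22.75
  dwarf red-fruited: 91 × 1/4 = 22.75
  dwarf yellow-fruited: 91 × 1/4 = 22.75
χ² = Σ (O − E)² / E
  tall red-fruited: (22 − 22.75)² / 22.75 = 0.0247
  tall yellow-fruited: (22 − 22.75)² / 22.75 = 0.0247
  dwarf red-fruited: (22 − 22.75)² / 22.75 = 0.0247
  dwarf yellow-fruited: (25 − 22.75)² / 22.75 = 0.2225
χ² = 0.0247 + 0.0247 + 0.0247 + 0.2225 = 0.2966 ≈ 0.297
Degrees of freedom = 4 − 1 = 3; critical value at α = 0.01 is 11.345.
Since 0.297 < 11.345, we fail to reject the null hypothesis — the data are consistent with the 1:1:1:1 ratio.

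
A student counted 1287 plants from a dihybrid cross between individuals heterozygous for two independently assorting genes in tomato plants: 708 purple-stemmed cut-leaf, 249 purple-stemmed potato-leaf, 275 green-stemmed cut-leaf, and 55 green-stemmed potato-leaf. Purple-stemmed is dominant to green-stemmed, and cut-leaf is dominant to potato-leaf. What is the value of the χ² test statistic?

13.343

A dihybrid F₂ with independent assortment and complete dominance at both loci gives a 9:3:3:1 phenotypic ratio.
Expected counts for N = 1287 under a 9:3:3:1 ratio (total parts = 16):
  purple-stemmed cut-leaf: 1287 × 9/16 = 723.9375
  purple-stemmed potato-leaf: 1287 × 3/16 = 241.3125
  green-stemmed cut-leaf: 1287 × 3/16 = 241.3125
  green-stemmed potato-leaf: 1287 × 1/16 = 80.4375
χ² = Σ (O − E)² / E
  purple-stemmed cut-leaf: (708 − 723.9375)² / 723.9375 = 0.3509
  purple-stemmed potato-leaf: (249 − 241.3125)² / 241.3125 = 0.2449
  green-stemmed cut-leaf: (275 − 241.3125)² / 241.3125 = 4.7028
  green-stemmed potato-leaf: (55 − 80.4375)² / 80.4375 = 8.0443
χ² = 0.3509 + 0.2449 + 4.7028 + 8.0443 = 13.3429 ≈ 13.343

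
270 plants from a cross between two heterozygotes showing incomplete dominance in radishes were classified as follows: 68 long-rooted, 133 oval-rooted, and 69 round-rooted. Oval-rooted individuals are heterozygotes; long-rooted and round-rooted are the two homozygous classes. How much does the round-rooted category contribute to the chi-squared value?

0.033

With incomplete dominance, a heterozygote × heterozygote cross gives a 1:2:1 phenotypic ratio.
Total ratio parts = 4. Expected numbers out of 270:
  long-rooted: 270 × 1/4 = 67.5
  oval-rooted: 270 × 2/4 = 135
  round-rooted: 270 × 1/4 = 67.5
Contribution of round-rooted: (69 − 67.5)² / 67.5 = 0.0333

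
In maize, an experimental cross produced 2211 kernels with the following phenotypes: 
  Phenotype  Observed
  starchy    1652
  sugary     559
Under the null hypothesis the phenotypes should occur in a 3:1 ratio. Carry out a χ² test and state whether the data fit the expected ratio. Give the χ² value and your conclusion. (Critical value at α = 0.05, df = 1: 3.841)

0.094; consistent

The 3:1 ratio has 4 parts, so with N = 2211 the expected counts are:
  starchy: 2211 × 3/4 = 1658.25
  sugary: 2211 × 1/4 = 552.75
χ² = Σ (O − E)² / E
  starchy: (1652 − 1658.25)² / 1658.25 = 0.0236
  sugary: (559 − 552.75)² / 552.75 = 0.0707
χ² = 0.0236 + 0.0707 = 0.0943 ≈ 0.094
Degrees of freedom = 2 − 1 = 1; critical value at α = 0.05 is 3.841.
Since 0.094 < 3.841, we fail to reject the null hypothesis — the data are consistent with the 3:1 ratio.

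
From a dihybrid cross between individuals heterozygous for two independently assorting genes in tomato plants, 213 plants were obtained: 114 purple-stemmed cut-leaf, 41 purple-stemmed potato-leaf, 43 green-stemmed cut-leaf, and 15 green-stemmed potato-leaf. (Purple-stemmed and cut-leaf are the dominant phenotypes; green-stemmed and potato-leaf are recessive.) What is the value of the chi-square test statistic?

A dihybrid F₂ with independent assortment and complete dominance at both loci gives a 9:3:3:1 phenotypic ratio.
The 9:3:3:1 ratio has 16 parts, so with N = 213 the expected counts are:
  purple-stemmed cut-leaf: 213 × 9/16 = 119.8125
  purple-stemmed potato-leaf: 213 × 3/16 = 39.9375
  green-stemmed cut-leaf: 213 × 3/16 = 39.9375
  green-stemmed potato-leaf: 213 × 1/16 = 13.3125
χ² = Σ (O − E)² / E
  purple-stemmed cut-leaf: (114 − 119.8125)² / 119.8125 = 0.2820
  purple-stemmed potato-leaf: (41 − 39.9375)² / 39.9375 = 0.0283
  green-stemmed cut-leaf: (43 − 39.9375)² / 39.9375 = 0.2348
  green-stemmed potato-leaf: (15 − 13.3125)² / 13.3125 = 0.2139
χ² = 0.2820 + 0.0283 + 0.2348 + 0.2139 = 0.759

0.759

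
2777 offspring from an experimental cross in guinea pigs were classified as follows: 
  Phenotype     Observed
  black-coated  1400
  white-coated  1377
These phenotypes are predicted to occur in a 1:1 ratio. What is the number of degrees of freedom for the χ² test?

1

A goodness-of-fit test with 2 phenotype classes has df = 2 − 1 = 1.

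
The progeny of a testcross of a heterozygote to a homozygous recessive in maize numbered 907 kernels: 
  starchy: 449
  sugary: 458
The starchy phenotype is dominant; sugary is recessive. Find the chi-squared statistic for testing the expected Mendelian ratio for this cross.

A testcross of a heterozygote (Aa × aa) gives a 1:1 phenotypic ratio.
The 1:1 ratio has 2 parts, so with N = 907 the expected counts are:
  starchy: 907 × 1/2 = 453.5
  sugary: 907 × 1/2 = 453.5
χ² = Σ (O − E)² / E
  starchy: (449 − 453.5)² / 453.5 = 0.0447
  sugary: (458 − 453.5)² / 453.5 = 0.0447
χ² = 0.0447 + 0.0447 = 0.0894 ≈ 0.089

0.089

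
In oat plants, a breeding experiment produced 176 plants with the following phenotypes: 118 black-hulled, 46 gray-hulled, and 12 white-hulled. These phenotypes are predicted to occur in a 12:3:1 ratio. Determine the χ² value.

Total ratio parts = 16. Expected numbers out of 176:
  black-hulled: 176 × 12/16 = 132
  gray-hulled: 176 × 3/16 = 33
  white-hulled: 176 × 1/16 = 11
χ² = Σ (O − E)² / E
  black-hulled: (118 − 132)² / 132 = 1.4848
  gray-hulled: (46 − 33)² / 33 = 5.1212
  white-hulled: (12 − 11)² / 11 = 0.0909
χ² = 1.4848 + 5.1212 + 0.0909 = 6.6969 ≈ 6.697

6.697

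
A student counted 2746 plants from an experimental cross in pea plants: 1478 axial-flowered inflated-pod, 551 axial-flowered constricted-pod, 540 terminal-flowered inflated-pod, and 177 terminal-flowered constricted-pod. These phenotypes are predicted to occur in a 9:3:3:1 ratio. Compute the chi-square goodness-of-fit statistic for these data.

Under the 9:3:3:1 hypothesis (Σ ratio = 16, N = 2746):
  axial-flowered inflated-pod: 2746 × 9/16 = 1544.625
  axial-flowered constricted-pod: 2746 × 3/16 = 514.875
  terminal-flowered inflated-pod: 2746 × 3/16 = 514.875
  terminal-flowered constricted-pod: 2746 × 1/16 = 171.625
χ² = Σ (O − E)² / E
  axial-flowered inflated-pod: (1478 − 1544.625)² / 1544.625 = 2.8738
  axial-flowered constricted-pod: (551 − 514.875)² / 514.875 = 2.5346
  terminal-flowered inflated-pod: (540 − 514.875)² / 514.875 = 1.2261
  terminal-flowered constricted-pod: (177 − 171.625)² / 171.625 = 0.1683
χ² = 2.8738 + 2.5346 + 1.2261 + 0.1683 = 6.8028 ≈ 6.803

6.803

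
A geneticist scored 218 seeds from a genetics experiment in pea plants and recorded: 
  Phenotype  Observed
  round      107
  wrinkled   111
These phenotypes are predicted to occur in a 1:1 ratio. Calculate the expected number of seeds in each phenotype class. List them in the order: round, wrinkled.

109, 109

Total ratio parts = 2. Expected numbers out of 218:
  round: 218 × 1/2 = 109
  wrinkled: 218 × 1/2 = 109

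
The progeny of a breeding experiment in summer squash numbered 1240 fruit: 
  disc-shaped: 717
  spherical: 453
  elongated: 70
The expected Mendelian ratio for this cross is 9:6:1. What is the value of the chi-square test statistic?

Total ratio parts = 16. Expected numbers out of 1240:
  disc-shaped: 1240 × 9/16 = 697.5
  spherical: 1240 × 6/16 = 465
  elongated: 1240 × 1/16 = 77.5
χ² = Σ (O − E)² / E
  disc-shaped: (717 − 697.5)² / 697.5 = 0.5452
  spherical: (453 − 465)² / 465 = 0.3097
  elongated: (70 − 77.5)² / 77.5 = 0.7258
χ² = 0.5452 + 0.3097 + 0.7258 = 1.5807 ≈ 1.581

1.581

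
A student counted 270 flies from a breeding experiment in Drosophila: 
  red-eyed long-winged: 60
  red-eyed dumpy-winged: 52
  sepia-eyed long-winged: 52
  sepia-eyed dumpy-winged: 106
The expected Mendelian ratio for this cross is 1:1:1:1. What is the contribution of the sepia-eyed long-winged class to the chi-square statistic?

Expected counts for N = 270 under a 1:1:1:1 ratio (total parts = 4):
  red-eyed long-winged: 270 × 1/4 = 67.5
  red-eyed dumpy-winged: 270 × 1/4 = 67.5
  sepia-eyed long-winged: 270 × 1/4 = 67.5
  sepia-eyed dumpy-winged: 270 × 1/4 = 67.5
Contribution of sepia-eyed long-winged: (52 − 67.5)² / 67.5 = 3.5593

3.559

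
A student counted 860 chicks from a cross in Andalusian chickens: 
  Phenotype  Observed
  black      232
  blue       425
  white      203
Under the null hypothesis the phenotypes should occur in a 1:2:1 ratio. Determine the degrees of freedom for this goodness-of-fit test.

2

A goodness-of-fit test with 3 phenotype classes has df = 3 − 1 = 2.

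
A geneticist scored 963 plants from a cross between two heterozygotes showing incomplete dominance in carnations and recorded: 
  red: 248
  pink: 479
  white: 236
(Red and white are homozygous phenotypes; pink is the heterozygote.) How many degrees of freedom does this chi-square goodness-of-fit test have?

With incomplete dominance, a heterozygote × heterozygote cross gives a 1:2:1 phenotypic ratio.
A goodness-of-fit test with 3 phenotype classes has df = 3 − 1 = 2.

2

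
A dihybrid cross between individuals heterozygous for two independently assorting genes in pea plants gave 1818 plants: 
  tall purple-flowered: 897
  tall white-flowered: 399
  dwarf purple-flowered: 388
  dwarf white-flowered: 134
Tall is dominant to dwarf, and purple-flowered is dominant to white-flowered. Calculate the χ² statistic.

35.512

A dihybrid F₂ with independent assortment and complete dominance at both loci gives a 9:3:3:1 phenotypic ratio.
Under the 9:3:3:1 hypothesis (Σ ratio = 16, N = 1818):
  tall purple-flowered: 1818 × 9/16 = 1022.625
  tall white-flowered: 1818 × 3/16 = 340.875
  dwarf purple-flowered: 1818 × 3/16 = 340.875
  dwarf white-flowered: 1818 × 1/16 = 113.625
χ² = Σ (O − E)² / E
  tall purple-flowered: (897 − 1022.625)² / 1022.625 = 15.4325
  tall white-flowered: (399 − 340.875)² / 340.875 = 9.9113
  dwarf purple-flowered: (388 − 340.875)² / 340.875 = 6.5149
  dwarf white-flowered: (134 − 113.625)² / 113.625 = 3.6536
χ² = 15.4325 + 9.9113 + 6.5149 + 3.6536 = 35.5123 ≈ 35.512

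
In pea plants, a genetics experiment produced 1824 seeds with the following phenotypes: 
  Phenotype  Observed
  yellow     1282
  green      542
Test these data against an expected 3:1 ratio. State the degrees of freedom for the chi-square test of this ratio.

A goodness-of-fit test with 2 phenotype classes has df = 2 − 1 = 1.

1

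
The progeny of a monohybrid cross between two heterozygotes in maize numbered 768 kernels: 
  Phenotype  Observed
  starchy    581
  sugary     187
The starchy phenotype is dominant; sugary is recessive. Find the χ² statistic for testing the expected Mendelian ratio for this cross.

For a monohybrid cross between heterozygotes with complete dominance, the expected phenotypic ratio is 3:1.
The 3:1 ratio has 4 parts, so with N = 768 the expected counts are:
  starchy: 768 × 3/4 = 576
  sugary: 768 × 1/4 = 192
χ² = Σ (O − E)² / E
  starchy: (581 − 576)² / 576 = 0.0434
  sugary: (187 − 192)² / 192 = 0.1302
χ² = 0.0434 + 0.1302 = 0.1736 ≈ 0.174

0.174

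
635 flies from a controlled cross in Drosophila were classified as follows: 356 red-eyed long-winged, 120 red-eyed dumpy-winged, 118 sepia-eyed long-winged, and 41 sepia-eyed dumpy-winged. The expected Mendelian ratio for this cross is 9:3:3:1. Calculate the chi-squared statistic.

Expected counts for N = 635 under a 9:3:3:1 ratio (total parts = 16):
  red-eyed long-winged: 635 × 9/16 = 357.1875
  red-eyed dumpy-winged: 635 × 3/16 = 119.0625
  sepia-eyed long-winged: 635 × 3/16 = 119.0625
  sepia-eyed dumpy-winged: 635 × 1/16 = 39.6875
χ² = Σ (O − E)² / E
  red-eyed long-winged: (356 − 357.1875)² / 357.1875 = 0.0039
  red-eyed dumpy-winged: (120 − 119.0625)² / 119.0625 = 0.0074
  sepia-eyed long-winged: (118 − 119.0625)² / 119.0625 = 0.0095
  sepia-eyed dumpy-winged: (41 − 39.6875)² / 39.6875 = 0.0434
χ² = 0.0039 + 0.0074 + 0.0095 + 0.0434 = 0.0642 ≈ 0.064

0.064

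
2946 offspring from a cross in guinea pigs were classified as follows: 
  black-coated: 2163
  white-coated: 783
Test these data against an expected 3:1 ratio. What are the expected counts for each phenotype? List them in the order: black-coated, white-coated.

Expected counts for N = 2946 under a 3:1 ratio (total parts = 4):
  black-coated: 2946 × 3/4 = 2209.5
  white-coated: 2946 × 1/4 = 736.5

2209.5, 736.5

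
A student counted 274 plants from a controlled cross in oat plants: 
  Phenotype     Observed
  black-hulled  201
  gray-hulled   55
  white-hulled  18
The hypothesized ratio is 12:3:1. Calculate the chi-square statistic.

0.399

The 12:3:1 ratio has 16 parts, so with N = 274 the expected counts are:
  black-hulled: 274 × 12/16 = 205.5
  gray-hulled: 274 × 3/16 = 51.375
  white-hulled: 274 × 1/16 = 17.125
χ² = Σ (O − E)² / E
  black-hulled: (201 − 205.5)² / 205.5 = 0.0985
  gray-hulled: (55 − 51.375)² / 51.375 = 0.2558
  white-hulled: (18 − 17.125)² / 17.125 = 0.0447
χ² = 0.0985 + 0.2558 + 0.0447 = 0.399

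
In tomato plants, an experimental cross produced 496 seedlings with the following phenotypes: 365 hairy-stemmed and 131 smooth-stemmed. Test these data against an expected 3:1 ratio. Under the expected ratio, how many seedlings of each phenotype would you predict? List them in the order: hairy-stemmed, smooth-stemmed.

The 3:1 ratio has 4 parts, so with N = 496 the expected counts are:
  hairy-stemmed: 496 × 3/4 = 372
  smooth-stemmed: 496 × 1/4 = 124

372, 124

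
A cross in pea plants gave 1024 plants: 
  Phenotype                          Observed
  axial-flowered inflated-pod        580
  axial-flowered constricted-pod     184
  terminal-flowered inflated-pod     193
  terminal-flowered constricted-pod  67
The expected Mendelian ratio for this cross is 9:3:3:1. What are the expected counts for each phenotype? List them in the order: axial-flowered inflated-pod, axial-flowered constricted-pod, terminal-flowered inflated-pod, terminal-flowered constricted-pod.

576, 192, 192, 64

Under the 9:3:3:1 hypothesis (Σ ratio = 16, N = 1024):
  axial-flowered inflated-pod: 1024 × 9/16 = 576
  axial-flowered constricted-pod: 1024 × 3/16 = 192
  terminal-flowered inflated-pod: 1024 × 3/16 = 192
  terminal-flowered constricted-pod: 1024 × 1/16 = 64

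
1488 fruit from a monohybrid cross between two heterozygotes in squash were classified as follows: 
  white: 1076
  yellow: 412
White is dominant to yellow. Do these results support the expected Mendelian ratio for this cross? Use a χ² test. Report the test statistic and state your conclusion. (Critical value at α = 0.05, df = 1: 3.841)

5.735; not consistent

For a monohybrid cross between heterozygotes with complete dominance, the expected phenotypic ratio is 3:1.
Expected counts for N = 1488 under a 3:1 ratio (total parts = 4):
  white: 1488 × 3/4 = 1116
  yellow: 1488 × 1/4 = 372
χ² = Σ (O − E)² / E
  white: (1076 − 1116)² / 1116 = 1.4337
  yellow: (412 − 372)² / 372 = 4.3011
χ² = 1.4337 + 4.3011 = 5.7348 ≈ 5.735
Degrees of freedom = 2 − 1 = 1; critical value at α = 0.05 is 3.841.
Since 5.735 > 3.841, we reject the null hypothesis — the data do not fit the 3:1 ratio.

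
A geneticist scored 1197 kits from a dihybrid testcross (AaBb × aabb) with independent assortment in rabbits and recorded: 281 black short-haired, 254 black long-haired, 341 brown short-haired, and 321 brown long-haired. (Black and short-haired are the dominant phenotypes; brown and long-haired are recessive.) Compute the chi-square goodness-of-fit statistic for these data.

A dihybrid testcross with independent assortment gives a 1:1:1:1 ratio.
Under the 1:1:1:1 hypothesis (Σ ratio = 4, N = 1197):
  black short-haired: 1197 × 1/4 = 299.25
  black long-haired: 1197 × 1/4 = 299.25
  brown short-haired: 1197 × 1/4 = 299.25
  brown long-haired: 1197 × 1/4 = 299.25
χ² = Σ (O − E)² / E
  black short-haired: (281 − 299.25)² / 299.25 = 1.1130
  black long-haired: (254 − 299.25)² / 299.25 = 6.8423
  brown short-haired: (341 − 299.25)² / 299.25 = 5.8248
  brown long-haired: (321 − 299.25)² / 299.25 = 1.5808
χ² = 1.1130 + 6.8423 + 5.8248 + 1.5808 = 15.3609 ≈ 15.361

15.361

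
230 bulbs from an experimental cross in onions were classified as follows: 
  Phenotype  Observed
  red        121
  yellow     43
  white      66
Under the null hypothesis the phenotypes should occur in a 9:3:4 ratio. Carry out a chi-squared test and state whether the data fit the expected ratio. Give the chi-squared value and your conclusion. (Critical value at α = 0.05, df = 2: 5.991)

1.799; consistent

Total ratio parts = 16. Expected numbers out of 230:
  red: 230 × 9/16 = 129.375
  yellow: 230 × 3/16 = 43.125
  white: 230 × 4/16 = 57.5
χ² = Σ (O − E)² / E
  red: (121 − 129.375)² / 129.375 = 0.5421
  yellow: (43 − 43.125)² / 43.125 = 0.0004
  white: (66 − 57.5)² / 57.5 = 1.2565
χ² = 0.5421 + 0.0004 + 1.2565 = 1.799
Degrees of freedom = 3 − 1 = 2; critical value at α = 0.05 is 5.991.
Since 1.799 < 5.991, we fail to reject the null hypothesis — the data are consistent with the 9:3:4 ratio.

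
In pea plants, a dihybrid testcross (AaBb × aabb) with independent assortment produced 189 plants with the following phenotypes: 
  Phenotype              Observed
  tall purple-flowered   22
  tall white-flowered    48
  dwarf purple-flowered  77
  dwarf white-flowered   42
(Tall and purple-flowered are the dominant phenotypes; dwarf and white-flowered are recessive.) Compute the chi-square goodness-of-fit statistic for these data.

A dihybrid testcross with independent assortment gives a 1:1:1:1 ratio.
Total ratio parts = 4. Expected numbers out of 189:
  tall purple-flowered: 189 × 1/4 = 47.25
  tall white-flowered: 189 × 1/4 = 47.25
  dwarf purple-flowered: 189 × 1/4 = 47.25
  dwarf white-flowered: 189 × 1/4 = 47.25
χ² = Σ (O − E)² / E
  tall purple-flowered: (22 − 47.25)² / 47.25 = 13.4934
  tall white-flowered: (48 − 47.25)² / 47.25 = 0.0119
  dwarf purple-flowered: (77 − 47.25)² / 47.25 = 18.7315
  dwarf white-flowered: (42 − 47.25)² / 47.25 = 0.5833
χ² = 13.4934 + 0.0119 + 18.7315 + 0.5833 = 32.8201 ≈ 32.820

32.820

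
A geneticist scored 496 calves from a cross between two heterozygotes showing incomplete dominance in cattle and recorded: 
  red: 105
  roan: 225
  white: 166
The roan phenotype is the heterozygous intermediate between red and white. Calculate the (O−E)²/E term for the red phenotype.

With incomplete dominance, a heterozygote × heterozygote cross gives a 1:2:1 phenotypic ratio.
Expected counts for N = 496 under a 1:2:1 ratio (total parts = 4):
  red: 496 × 1/4 = 124
  roan: 496 × 2/4 = 248
  white: 496 × 1/4 = 124
Contribution of red: (105 − 124)² / 124 = 2.9113

2.911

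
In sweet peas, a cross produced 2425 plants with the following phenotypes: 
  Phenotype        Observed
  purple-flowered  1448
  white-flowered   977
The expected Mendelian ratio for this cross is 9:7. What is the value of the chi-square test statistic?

11.806

Total ratio parts = 16. Expected numbers out of 2425:
  purple-flowered: 2425 × 9/16 = 1364.0625
  white-flowered: 2425 × 7/16 = 1060.9375
χ² = Σ (O − E)² / E
  purple-flowered: (1448 − 1364.0625)² / 1364.0625 = 5.1651
  white-flowered: (977 − 1060.9375)² / 1060.9375 = 6.6408
χ² = 5.1651 + 6.6408 = 11.8059 ≈ 11.806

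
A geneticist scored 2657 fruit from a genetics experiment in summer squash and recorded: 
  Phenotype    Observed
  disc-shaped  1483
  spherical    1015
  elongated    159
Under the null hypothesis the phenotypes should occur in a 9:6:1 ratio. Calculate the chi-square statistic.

Expected counts for N = 2657 under a 9:6:1 ratio (total parts = 16):
  disc-shaped: 2657 × 9/16 = 1494.5625
  spherical: 2657 × 6/16 = 996.375
  elongated: 2657 × 1/16 = 166.0625
χ² = Σ (O − E)² / E
  disc-shaped: (1483 − 1494.5625)² / 1494.5625 = 0.0895
  spherical: (1015 − 996.375)² / 996.375 = 0.3482
  elongated: (159 − 166.0625)² / 166.0625 = 0.3004
χ² = 0.0895 + 0.3482 + 0.3004 = 0.7381 ≈ 0.738

0.738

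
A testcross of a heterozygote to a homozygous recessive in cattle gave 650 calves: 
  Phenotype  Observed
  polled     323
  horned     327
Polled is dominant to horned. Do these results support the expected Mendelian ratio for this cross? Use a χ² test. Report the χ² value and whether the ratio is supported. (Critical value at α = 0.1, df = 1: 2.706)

A testcross of a heterozygote (Aa × aa) gives a 1:1 phenotypic ratio.
Under the 1:1 hypothesis (Σ ratio = 2, N = 650):
  polled: 650 × 1/2 = 325
  horned: 650 × 1/2 = 325
χ² = Σ (O − E)² / E
  polled: (323 − 325)² / 325 = 0.0123
  horned: (327 − 325)² / 325 = 0.0123
χ² = 0.0123 + 0.0123 = 0.0246 ≈ 0.025
Degrees of freedom = 2 − 1 = 1; critical value at α = 0.1 is 2.706.
Since 0.025 < 2.706, we fail to reject the null hypothesis — the data are consistent with the 1:1 ratio.

0.025; consistent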